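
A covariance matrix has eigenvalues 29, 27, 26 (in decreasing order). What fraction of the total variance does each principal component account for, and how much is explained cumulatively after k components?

Step 1 — total variance = trace(Sigma) = Σ λ_i = 29 + 27 + 26 = 82.

Step 2 — fraction explained by component i = λ_i / Σ λ:
  PC1: 29/82 = 0.3537
  PC2: 27/82 = 0.3293
  PC3: 26/82 = 0.3171

Step 3 — cumulative fraction after k components = (λ_1 + ... + λ_k) / Σ λ:
  k = 1: 29/82 = 0.3537
  k = 2: (29 + 27)/82 = 56/82 = 0.6829
  k = 3: (29 + 27 + 26)/82 = 82/82 = 1

Summary (fraction, with percent):

explained: PC1 0.3537 (35.37%), PC2 0.3293 (32.93%), PC3 0.3171 (31.71%);  cumulative: 0.3537, 0.6829, 1


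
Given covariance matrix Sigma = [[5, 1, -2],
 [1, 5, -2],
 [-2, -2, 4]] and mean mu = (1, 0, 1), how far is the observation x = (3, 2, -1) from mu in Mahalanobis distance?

Step 1 — centre the observation: (x - mu) = (2, 2, -2).

Step 2 — invert Sigma (cofactor / det for 3×3, or solve directly):
  Sigma^{-1} = [[0.25, 0, 0.125],
 [0, 0.25, 0.125],
 [0.125, 0.125, 0.375]].

Step 3 — form the quadratic (x - mu)^T · Sigma^{-1} · (x - mu):
  Sigma^{-1} · (x - mu) = (0.25, 0.25, -0.25).
  (x - mu)^T · [Sigma^{-1} · (x - mu)] = (2)·(0.25) + (2)·(0.25) + (-2)·(-0.25) = 1.5.

Step 4 — take square root: d = √(1.5) ≈ 1.2247.

d(x, mu) = √(1.5) ≈ 1.2247


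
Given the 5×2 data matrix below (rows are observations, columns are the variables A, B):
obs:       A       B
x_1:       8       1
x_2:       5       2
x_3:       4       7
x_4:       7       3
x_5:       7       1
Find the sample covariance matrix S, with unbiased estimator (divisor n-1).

Step 1 — column means:
  mean(A) = (8 + 5 + 4 + 7 + 7) / 5 = 31/5 = 6.2
  mean(B) = (1 + 2 + 7 + 3 + 1) / 5 = 14/5 = 2.8

Step 2 — sample covariance S[i,j] = (1/(n-1)) · Σ_k (x_{k,i} - mean_i) · (x_{k,j} - mean_j), with n-1 = 4.
  S[A,A] = ((1.8)·(1.8) + (-1.2)·(-1.2) + (-2.2)·(-2.2) + (0.8)·(0.8) + (0.8)·(0.8)) / 4 = 10.8/4 = 2.7
  S[A,B] = ((1.8)·(-1.8) + (-1.2)·(-0.8) + (-2.2)·(4.2) + (0.8)·(0.2) + (0.8)·(-1.8)) / 4 = -12.8/4 = -3.2
  S[B,B] = ((-1.8)·(-1.8) + (-0.8)·(-0.8) + (4.2)·(4.2) + (0.2)·(0.2) + (-1.8)·(-1.8)) / 4 = 24.8/4 = 6.2

S is symmetric (S[j,i] = S[i,j]). Assembling:

S = [[2.7, -3.2],
 [-3.2, 6.2]]


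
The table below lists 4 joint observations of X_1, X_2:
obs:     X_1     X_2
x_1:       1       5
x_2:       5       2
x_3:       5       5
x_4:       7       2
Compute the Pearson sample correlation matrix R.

Step 1 — column means:
  mean(X_1) = (1 + 5 + 5 + 7) / 4 = 18/4 = 4.5
  mean(X_2) = (5 + 2 + 5 + 2) / 4 = 14/4 = 3.5

Step 2 — sample variances and covariances s[i,j] = (1/(n-1)) · Σ_k (x_{k,i} - mean_i) · (x_{k,j} - mean_j), with n-1 = 3:
  s[X_1,X_1] = ((-3.5)·(-3.5) + (0.5)·(0.5) + (0.5)·(0.5) + (2.5)·(2.5)) / 3 = 19/3 = 6.3333
  s[X_1,X_2] = ((-3.5)·(1.5) + (0.5)·(-1.5) + (0.5)·(1.5) + (2.5)·(-1.5)) / 3 = -9/3 = -3
  s[X_2,X_2] = ((1.5)·(1.5) + (-1.5)·(-1.5) + (1.5)·(1.5) + (-1.5)·(-1.5)) / 3 = 9/3 = 3
  Sample standard deviations s_i = √(s[i,i]):
  s(X_1) = √(6.3333) = 2.5166
  s(X_2) = √(3) = 1.7321

Step 3 — r_{ij} = s_{ij} / (s_i · s_j):
  r[X_1,X_1] = 1 (diagonal).
  r[X_1,X_2] = -3 / (2.5166 · 1.7321) = -3 / 4.3589 = -0.6882
  r[X_2,X_2] = 1 (diagonal).

R is symmetric with unit diagonal. Assembling:

R = [[1, -0.6882],
 [-0.6882, 1]]


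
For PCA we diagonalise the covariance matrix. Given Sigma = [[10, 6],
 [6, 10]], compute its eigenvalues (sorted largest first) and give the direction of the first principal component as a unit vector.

Step 1 — characteristic polynomial of 2×2 Sigma:
  det(Sigma - λI) = λ² - trace · λ + det = 0.
  trace = 10 + 10 = 20, det = 10·10 - (6)² = 64.
Step 2 — discriminant:
  Δ = trace² - 4·det = 400 - 256 = 144.
Step 3 — eigenvalues:
  λ = (trace ± √Δ)/2 = (20 ± 12)/2,
  λ_1 = 16,  λ_2 = 4.

Step 4 — unit eigenvector for λ_1: solve (Sigma - λ_1 I)v = 0. First row:
  (10 - 16)·v_x + (6)·v_y = 0, i.e. (-6)·v_x + (6)·v_y = 0,
  so v ∝ (b, λ_1 - a) = (6, 6) = u.
  ||u|| = √((6)² + (6)²) = √(72) ≈ 8.4853,
  v_1 = u/||u|| ≈ (0.7071, 0.7071) (||v_1|| = 1).

λ_1 = 16,  λ_2 = 4;  v_1 ≈ (0.7071, 0.7071)


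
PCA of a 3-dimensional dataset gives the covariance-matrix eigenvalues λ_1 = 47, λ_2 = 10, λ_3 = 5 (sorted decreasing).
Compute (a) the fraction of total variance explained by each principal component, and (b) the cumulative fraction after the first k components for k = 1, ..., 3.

Step 1 — total variance = trace(Sigma) = Σ λ_i = 47 + 10 + 5 = 62.

Step 2 — fraction explained by component i = λ_i / Σ λ:
  PC1: 47/62 = 0.7581
  PC2: 10/62 = 0.1613
  PC3: 5/62 = 0.0806

Step 3 — cumulative fraction after k components = (λ_1 + ... + λ_k) / Σ λ:
  k = 1: 47/62 = 0.7581
  k = 2: (47 + 10)/62 = 57/62 = 0.9194
  k = 3: (47 + 10 + 5)/62 = 62/62 = 1

Summary (fraction, with percent):

explained: PC1 0.7581 (75.81%), PC2 0.1613 (16.13%), PC3 0.0806 (8.06%);  cumulative: 0.7581, 0.9194, 1


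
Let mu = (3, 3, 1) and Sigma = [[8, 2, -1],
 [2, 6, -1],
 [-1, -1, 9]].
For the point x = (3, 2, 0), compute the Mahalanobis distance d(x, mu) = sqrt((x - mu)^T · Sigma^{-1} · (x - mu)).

Step 1 — centre the observation: (x - mu) = (0, -1, -1).

Step 2 — invert Sigma (cofactor / det for 3×3, or solve directly):
  Sigma^{-1} = [[0.1373, -0.044, 0.0104],
 [-0.044, 0.1839, 0.0155],
 [0.0104, 0.0155, 0.114]].

Step 3 — form the quadratic (x - mu)^T · Sigma^{-1} · (x - mu):
  Sigma^{-1} · (x - mu) = (0.0337, -0.1995, -0.1295).
  (x - mu)^T · [Sigma^{-1} · (x - mu)] = (0)·(0.0337) + (-1)·(-0.1995) + (-1)·(-0.1295) = 0.329.

Step 4 — take square root: d = √(0.329) ≈ 0.5736.

d(x, mu) = √(0.329) ≈ 0.5736


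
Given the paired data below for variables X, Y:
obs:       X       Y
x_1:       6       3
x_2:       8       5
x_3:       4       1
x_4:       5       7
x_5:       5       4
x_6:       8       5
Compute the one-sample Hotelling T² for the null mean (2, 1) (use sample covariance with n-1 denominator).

Step 1 — sample mean vector:
  mean(X) = (6 + 8 + 4 + 5 + 5 + 8) / 6 = 36/6 = 6
  mean(Y) = (3 + 5 + 1 + 7 + 4 + 5) / 6 = 25/6 = 4.1667
  x̄ = (6, 4.1667),  deviation x̄ - mu_0 = (6, 4.1667) - (2, 1) = (4, 3.1667).

Step 2 — sample covariance matrix, S[i,j] = (1/(n-1)) · Σ_k (x_{k,i} - mean_i) · (x_{k,j} - mean_j), divisor n-1 = 5:
  S[X,X] = ((0)·(0) + (2)·(2) + (-2)·(-2) + (-1)·(-1) + (-1)·(-1) + (2)·(2)) / 5 = 14/5 = 2.8
  S[X,Y] = ((0)·(-1.1667) + (2)·(0.8333) + (-2)·(-3.1667) + (-1)·(2.8333) + (-1)·(-0.1667) + (2)·(0.8333)) / 5 = 7/5 = 1.4
  S[Y,Y] = ((-1.1667)·(-1.1667) + (0.8333)·(0.8333) + (-3.1667)·(-3.1667) + (2.8333)·(2.8333) + (-0.1667)·(-0.1667) + (0.8333)·(0.8333)) / 5 = 20.8333/5 = 4.1667
  S = [[2.8, 1.4],
 [1.4, 4.1667]].

Step 3 — invert S. det(S) = 2.8·4.1667 - (1.4)² = 9.7067.
  S^{-1} = (1/det) · [[d, -b], [-b, a]] = [[0.4293, -0.1442],
 [-0.1442, 0.2885]].

Step 4 — quadratic form (x̄ - mu_0)^T · S^{-1} · (x̄ - mu_0):
  S^{-1} · (x̄ - mu_0) = (1.2603, 0.3365),
  (x̄ - mu_0)^T · [...] = (4)·(1.2603) + (3.1667)·(0.3365) = 6.1069.

Step 5 — scale by n: T² = 6 · 6.1069 = 36.6415.

T² ≈ 36.6415


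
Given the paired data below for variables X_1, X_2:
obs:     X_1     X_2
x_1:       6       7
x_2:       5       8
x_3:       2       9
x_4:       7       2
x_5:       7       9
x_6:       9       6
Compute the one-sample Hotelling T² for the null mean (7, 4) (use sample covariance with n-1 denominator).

Step 1 — sample mean vector:
  mean(X_1) = (6 + 5 + 2 + 7 + 7 + 9) / 6 = 36/6 = 6
  mean(X_2) = (7 + 8 + 9 + 2 + 9 + 6) / 6 = 41/6 = 6.8333
  x̄ = (6, 6.8333),  deviation x̄ - mu_0 = (6, 6.8333) - (7, 4) = (-1, 2.8333).

Step 2 — sample covariance matrix, S[i,j] = (1/(n-1)) · Σ_k (x_{k,i} - mean_i) · (x_{k,j} - mean_j), divisor n-1 = 5:
  S[X_1,X_1] = ((0)·(0) + (-1)·(-1) + (-4)·(-4) + (1)·(1) + (1)·(1) + (3)·(3)) / 5 = 28/5 = 5.6
  S[X_1,X_2] = ((0)·(0.1667) + (-1)·(1.1667) + (-4)·(2.1667) + (1)·(-4.8333) + (1)·(2.1667) + (3)·(-0.8333)) / 5 = -15/5 = -3
  S[X_2,X_2] = ((0.1667)·(0.1667) + (1.1667)·(1.1667) + (2.1667)·(2.1667) + (-4.8333)·(-4.8333) + (2.1667)·(2.1667) + (-0.8333)·(-0.8333)) / 5 = 34.8333/5 = 6.9667
  S = [[5.6, -3],
 [-3, 6.9667]].

Step 3 — invert S. det(S) = 5.6·6.9667 - (-3)² = 30.0133.
  S^{-1} = (1/det) · [[d, -b], [-b, a]] = [[0.2321, 0.1],
 [0.1, 0.1866]].

Step 4 — quadratic form (x̄ - mu_0)^T · S^{-1} · (x̄ - mu_0):
  S^{-1} · (x̄ - mu_0) = (0.0511, 0.4287),
  (x̄ - mu_0)^T · [...] = (-1)·(0.0511) + (2.8333)·(0.4287) = 1.1636.

Step 5 — scale by n: T² = 6 · 1.1636 = 6.9813.

T² ≈ 6.9813


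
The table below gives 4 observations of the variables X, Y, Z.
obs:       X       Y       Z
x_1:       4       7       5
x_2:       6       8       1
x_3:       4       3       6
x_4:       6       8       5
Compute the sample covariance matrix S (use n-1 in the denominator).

Step 1 — column means:
  mean(X) = (4 + 6 + 4 + 6) / 4 = 20/4 = 5
  mean(Y) = (7 + 8 + 3 + 8) / 4 = 26/4 = 6.5
  mean(Z) = (5 + 1 + 6 + 5) / 4 = 17/4 = 4.25

Step 2 — sample covariance S[i,j] = (1/(n-1)) · Σ_k (x_{k,i} - mean_i) · (x_{k,j} - mean_j), with n-1 = 3.
  S[X,X] = ((-1)·(-1) + (1)·(1) + (-1)·(-1) + (1)·(1)) / 3 = 4/3 = 1.3333
  S[X,Y] = ((-1)·(0.5) + (1)·(1.5) + (-1)·(-3.5) + (1)·(1.5)) / 3 = 6/3 = 2
  S[X,Z] = ((-1)·(0.75) + (1)·(-3.25) + (-1)·(1.75) + (1)·(0.75)) / 3 = -5/3 = -1.6667
  S[Y,Y] = ((0.5)·(0.5) + (1.5)·(1.5) + (-3.5)·(-3.5) + (1.5)·(1.5)) / 3 = 17/3 = 5.6667
  S[Y,Z] = ((0.5)·(0.75) + (1.5)·(-3.25) + (-3.5)·(1.75) + (1.5)·(0.75)) / 3 = -9.5/3 = -3.1667
  S[Z,Z] = ((0.75)·(0.75) + (-3.25)·(-3.25) + (1.75)·(1.75) + (0.75)·(0.75)) / 3 = 14.75/3 = 4.9167

S is symmetric (S[j,i] = S[i,j]). Assembling:

S = [[1.3333, 2, -1.6667],
 [2, 5.6667, -3.1667],
 [-1.6667, -3.1667, 4.9167]]


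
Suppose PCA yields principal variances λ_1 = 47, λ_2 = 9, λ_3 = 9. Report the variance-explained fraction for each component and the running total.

Step 1 — total variance = trace(Sigma) = Σ λ_i = 47 + 9 + 9 = 65.

Step 2 — fraction explained by component i = λ_i / Σ λ:
  PC1: 47/65 = 0.7231
  PC2: 9/65 = 0.1385
  PC3: 9/65 = 0.1385

Step 3 — cumulative fraction after k components = (λ_1 + ... + λ_k) / Σ λ:
  k = 1: 47/65 = 0.7231
  k = 2: (47 + 9)/65 = 56/65 = 0.8615
  k = 3: (47 + 9 + 9)/65 = 65/65 = 1

Summary (fraction, with percent):

explained: PC1 0.7231 (72.31%), PC2 0.1385 (13.85%), PC3 0.1385 (13.85%);  cumulative: 0.7231, 0.8615, 1


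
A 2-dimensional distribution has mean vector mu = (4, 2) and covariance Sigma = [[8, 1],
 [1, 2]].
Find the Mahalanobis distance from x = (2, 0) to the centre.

Step 1 — centre the observation: (x - mu) = (-2, -2).

Step 2 — invert Sigma. det(Sigma) = 8·2 - (1)² = 15.
  Sigma^{-1} = (1/det) · [[d, -b], [-b, a]] = [[0.1333, -0.0667],
 [-0.0667, 0.5333]].

Step 3 — form the quadratic (x - mu)^T · Sigma^{-1} · (x - mu):
  Sigma^{-1} · (x - mu) = (-0.1333, -0.9333).
  (x - mu)^T · [Sigma^{-1} · (x - mu)] = (-2)·(-0.1333) + (-2)·(-0.9333) = 2.1333.

Step 4 — take square root: d = √(2.1333) ≈ 1.4606.

d(x, mu) = √(2.1333) ≈ 1.4606


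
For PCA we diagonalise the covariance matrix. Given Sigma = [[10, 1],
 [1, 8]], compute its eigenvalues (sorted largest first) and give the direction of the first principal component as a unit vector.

Step 1 — characteristic polynomial of 2×2 Sigma:
  det(Sigma - λI) = λ² - trace · λ + det = 0.
  trace = 10 + 8 = 18, det = 10·8 - (1)² = 79.
Step 2 — discriminant:
  Δ = trace² - 4·det = 324 - 316 = 8.
Step 3 — eigenvalues:
  λ = (trace ± √Δ)/2 = (18 ± 2.8284)/2,
  λ_1 = 10.4142,  λ_2 = 7.5858.

Step 4 — unit eigenvector for λ_1: solve (Sigma - λ_1 I)v = 0. First row:
  (10 - 10.4142)·v_x + (1)·v_y = 0, i.e. (-0.4142)·v_x + (1)·v_y = 0,
  so v ∝ (b, λ_1 - a) = (1, 0.4142) = u.
  ||u|| = √((1)² + (0.4142)²) = √(1.1716) ≈ 1.0824,
  v_1 = u/||u|| ≈ (0.9239, 0.3827) (||v_1|| = 1).

λ_1 = 10.4142,  λ_2 = 7.5858;  v_1 ≈ (0.9239, 0.3827)


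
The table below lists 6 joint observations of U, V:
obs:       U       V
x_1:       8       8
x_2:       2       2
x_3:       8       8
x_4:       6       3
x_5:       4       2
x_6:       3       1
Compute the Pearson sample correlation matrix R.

Step 1 — column means:
  mean(U) = (8 + 2 + 8 + 6 + 4 + 3) / 6 = 31/6 = 5.1667
  mean(V) = (8 + 2 + 8 + 3 + 2 + 1) / 6 = 24/6 = 4

Step 2 — sample variances and covariances s[i,j] = (1/(n-1)) · Σ_k (x_{k,i} - mean_i) · (x_{k,j} - mean_j), with n-1 = 5:
  s[U,U] = ((2.8333)·(2.8333) + (-3.1667)·(-3.1667) + (2.8333)·(2.8333) + (0.8333)·(0.8333) + (-1.1667)·(-1.1667) + (-2.1667)·(-2.1667)) / 5 = 32.8333/5 = 6.5667
  s[U,V] = ((2.8333)·(4) + (-3.1667)·(-2) + (2.8333)·(4) + (0.8333)·(-1) + (-1.1667)·(-2) + (-2.1667)·(-3)) / 5 = 37/5 = 7.4
  s[V,V] = ((4)·(4) + (-2)·(-2) + (4)·(4) + (-1)·(-1) + (-2)·(-2) + (-3)·(-3)) / 5 = 50/5 = 10
  Sample standard deviations s_i = √(s[i,i]):
  s(U) = √(6.5667) = 2.5626
  s(V) = √(10) = 3.1623

Step 3 — r_{ij} = s_{ij} / (s_i · s_j):
  r[U,U] = 1 (diagonal).
  r[U,V] = 7.4 / (2.5626 · 3.1623) = 7.4 / 8.1035 = 0.9132
  r[V,V] = 1 (diagonal).

R is symmetric with unit diagonal. Assembling:

R = [[1, 0.9132],
 [0.9132, 1]]


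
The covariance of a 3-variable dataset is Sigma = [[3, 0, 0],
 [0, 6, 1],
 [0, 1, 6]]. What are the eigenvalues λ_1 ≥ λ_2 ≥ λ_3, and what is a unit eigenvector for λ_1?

Step 1 — characteristic polynomial p(λ) = det(λI - Sigma) = λ³ - tr·λ² + c_1·λ - det, where tr = trace, c_1 = sum of the principal 2×2 minors, det = det(Sigma):
  tr = 3 + 6 + 6 = 15,
  c_1 = (3·6 - (0)²) + (3·6 - (0)²) + (6·6 - (1)²) = 18 + 18 + 35 = 71,
  det = 3·(6·6 - (1)²) - (0)·((0)·6 - (1)·(0)) + (0)·((0)·(1) - 6·(0)) = 3·(35) - (0)·(0) + (0)·(0) = 105.
  So p(λ) = λ³ - 15λ² + 71λ - 105.
Step 2 — look for an integer root (rational root theorem: any rational root is an integer divisor of 105). Testing λ = 3:
  p(3) = 27 - 135 + 213 - 105 = 0  ✓
  Dividing out (λ - 3): p(λ) = (λ - 3)(λ² - 12λ + 35).
Step 3 — remaining eigenvalues from the quadratic λ² - 12λ + 35 = 0:
  Δ = 12² - 4·35 = 144 - 140 = 4,  λ = (12 ± √4)/2 = (12 ± 2)/2 = 7 or 5.
  Sorted: λ_1 = 7,  λ_2 = 5,  λ_3 = 3  (check: sum = 15 = tr ✓).

Step 4 — unit eigenvector for λ_1 = 7: v spans the null space of (Sigma - λ_1 I), whose rows are
  r_1 = (-4, 0, 0),  r_2 = (0, -1, 1),  r_3 = (0, 1, -1).
  v is orthogonal to every row, so take v ∝ r_1 × r_2 = ((0)·(1) - (0)·(-1), (0)·(0) - (-4)·(1), (-4)·(-1) - (0)·(0)) = (0, 4, 4).
  Rescale (divide by 4): u = (0, 1, 1).
  ||u|| = √((0)² + (1)² + (1)²) = √(2) ≈ 1.4142,  v_1 = u/||u|| ≈ (0, 0.7071, 0.7071) (||v_1|| = 1).

λ_1 = 7,  λ_2 = 5,  λ_3 = 3;  v_1 ≈ (0, 0.7071, 0.7071)


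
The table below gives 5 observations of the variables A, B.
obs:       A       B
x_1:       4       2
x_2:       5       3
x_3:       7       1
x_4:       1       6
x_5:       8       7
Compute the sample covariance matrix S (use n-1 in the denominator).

Step 1 — column means:
  mean(A) = (4 + 5 + 7 + 1 + 8) / 5 = 25/5 = 5
  mean(B) = (2 + 3 + 1 + 6 + 7) / 5 = 19/5 = 3.8

Step 2 — sample covariance S[i,j] = (1/(n-1)) · Σ_k (x_{k,i} - mean_i) · (x_{k,j} - mean_j), with n-1 = 4.
  S[A,A] = ((-1)·(-1) + (0)·(0) + (2)·(2) + (-4)·(-4) + (3)·(3)) / 4 = 30/4 = 7.5
  S[A,B] = ((-1)·(-1.8) + (0)·(-0.8) + (2)·(-2.8) + (-4)·(2.2) + (3)·(3.2)) / 4 = -3/4 = -0.75
  S[B,B] = ((-1.8)·(-1.8) + (-0.8)·(-0.8) + (-2.8)·(-2.8) + (2.2)·(2.2) + (3.2)·(3.2)) / 4 = 26.8/4 = 6.7

S is symmetric (S[j,i] = S[i,j]). Assembling:

S = [[7.5, -0.75],
 [-0.75, 6.7]]


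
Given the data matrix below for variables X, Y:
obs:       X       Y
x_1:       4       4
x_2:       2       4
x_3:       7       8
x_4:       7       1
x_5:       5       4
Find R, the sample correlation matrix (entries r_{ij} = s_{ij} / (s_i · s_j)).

Step 1 — column means:
  mean(X) = (4 + 2 + 7 + 7 + 5) / 5 = 25/5 = 5
  mean(Y) = (4 + 4 + 8 + 1 + 4) / 5 = 21/5 = 4.2

Step 2 — sample variances and covariances s[i,j] = (1/(n-1)) · Σ_k (x_{k,i} - mean_i) · (x_{k,j} - mean_j), with n-1 = 4:
  s[X,X] = ((-1)·(-1) + (-3)·(-3) + (2)·(2) + (2)·(2) + (0)·(0)) / 4 = 18/4 = 4.5
  s[X,Y] = ((-1)·(-0.2) + (-3)·(-0.2) + (2)·(3.8) + (2)·(-3.2) + (0)·(-0.2)) / 4 = 2/4 = 0.5
  s[Y,Y] = ((-0.2)·(-0.2) + (-0.2)·(-0.2) + (3.8)·(3.8) + (-3.2)·(-3.2) + (-0.2)·(-0.2)) / 4 = 24.8/4 = 6.2
  Sample standard deviations s_i = √(s[i,i]):
  s(X) = √(4.5) = 2.1213
  s(Y) = √(6.2) = 2.49

Step 3 — r_{ij} = s_{ij} / (s_i · s_j):
  r[X,X] = 1 (diagonal).
  r[X,Y] = 0.5 / (2.1213 · 2.49) = 0.5 / 5.282 = 0.0947
  r[Y,Y] = 1 (diagonal).

R is symmetric with unit diagonal. Assembling:

R = [[1, 0.0947],
 [0.0947, 1]]


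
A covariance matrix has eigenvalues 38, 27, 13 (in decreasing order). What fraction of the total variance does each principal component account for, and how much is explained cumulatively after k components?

Step 1 — total variance = trace(Sigma) = Σ λ_i = 38 + 27 + 13 = 78.

Step 2 — fraction explained by component i = λ_i / Σ λ:
  PC1: 38/78 = 0.4872
  PC2: 27/78 = 0.3462
  PC3: 13/78 = 0.1667

Step 3 — cumulative fraction after k components = (λ_1 + ... + λ_k) / Σ λ:
  k = 1: 38/78 = 0.4872
  k = 2: (38 + 27)/78 = 65/78 = 0.8333
  k = 3: (38 + 27 + 13)/78 = 78/78 = 1

Summary (fraction, with percent):

explained: PC1 0.4872 (48.72%), PC2 0.3462 (34.62%), PC3 0.1667 (16.67%);  cumulative: 0.4872, 0.8333, 1


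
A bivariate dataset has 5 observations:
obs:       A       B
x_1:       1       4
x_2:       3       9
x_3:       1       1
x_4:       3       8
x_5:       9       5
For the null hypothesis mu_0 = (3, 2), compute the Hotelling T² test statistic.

Step 1 — sample mean vector:
  mean(A) = (1 + 3 + 1 + 3 + 9) / 5 = 17/5 = 3.4
  mean(B) = (4 + 9 + 1 + 8 + 5) / 5 = 27/5 = 5.4
  x̄ = (3.4, 5.4),  deviation x̄ - mu_0 = (3.4, 5.4) - (3, 2) = (0.4, 3.4).

Step 2 — sample covariance matrix, S[i,j] = (1/(n-1)) · Σ_k (x_{k,i} - mean_i) · (x_{k,j} - mean_j), divisor n-1 = 4:
  S[A,A] = ((-2.4)·(-2.4) + (-0.4)·(-0.4) + (-2.4)·(-2.4) + (-0.4)·(-0.4) + (5.6)·(5.6)) / 4 = 43.2/4 = 10.8
  S[A,B] = ((-2.4)·(-1.4) + (-0.4)·(3.6) + (-2.4)·(-4.4) + (-0.4)·(2.6) + (5.6)·(-0.4)) / 4 = 9.2/4 = 2.3
  S[B,B] = ((-1.4)·(-1.4) + (3.6)·(3.6) + (-4.4)·(-4.4) + (2.6)·(2.6) + (-0.4)·(-0.4)) / 4 = 41.2/4 = 10.3
  S = [[10.8, 2.3],
 [2.3, 10.3]].

Step 3 — invert S. det(S) = 10.8·10.3 - (2.3)² = 105.95.
  S^{-1} = (1/det) · [[d, -b], [-b, a]] = [[0.0972, -0.0217],
 [-0.0217, 0.1019]].

Step 4 — quadratic form (x̄ - mu_0)^T · S^{-1} · (x̄ - mu_0):
  S^{-1} · (x̄ - mu_0) = (-0.0349, 0.3379),
  (x̄ - mu_0)^T · [...] = (0.4)·(-0.0349) + (3.4)·(0.3379) = 1.1349.

Step 5 — scale by n: T² = 5 · 1.1349 = 5.6744.

T² ≈ 5.6744


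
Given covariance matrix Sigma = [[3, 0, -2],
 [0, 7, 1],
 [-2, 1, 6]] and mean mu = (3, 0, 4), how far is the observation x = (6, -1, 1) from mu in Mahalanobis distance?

Step 1 — centre the observation: (x - mu) = (3, -1, -3).

Step 2 — invert Sigma (cofactor / det for 3×3, or solve directly):
  Sigma^{-1} = [[0.4316, -0.0211, 0.1474],
 [-0.0211, 0.1474, -0.0316],
 [0.1474, -0.0316, 0.2211]].

Step 3 — form the quadratic (x - mu)^T · Sigma^{-1} · (x - mu):
  Sigma^{-1} · (x - mu) = (0.8737, -0.1158, -0.1895).
  (x - mu)^T · [Sigma^{-1} · (x - mu)] = (3)·(0.8737) + (-1)·(-0.1158) + (-3)·(-0.1895) = 3.3053.

Step 4 — take square root: d = √(3.3053) ≈ 1.818.

d(x, mu) = √(3.3053) ≈ 1.818


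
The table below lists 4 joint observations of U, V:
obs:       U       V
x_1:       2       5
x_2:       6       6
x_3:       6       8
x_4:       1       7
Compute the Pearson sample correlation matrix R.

Step 1 — column means:
  mean(U) = (2 + 6 + 6 + 1) / 4 = 15/4 = 3.75
  mean(V) = (5 + 6 + 8 + 7) / 4 = 26/4 = 6.5

Step 2 — sample variances and covariances s[i,j] = (1/(n-1)) · Σ_k (x_{k,i} - mean_i) · (x_{k,j} - mean_j), with n-1 = 3:
  s[U,U] = ((-1.75)·(-1.75) + (2.25)·(2.25) + (2.25)·(2.25) + (-2.75)·(-2.75)) / 3 = 20.75/3 = 6.9167
  s[U,V] = ((-1.75)·(-1.5) + (2.25)·(-0.5) + (2.25)·(1.5) + (-2.75)·(0.5)) / 3 = 3.5/3 = 1.1667
  s[V,V] = ((-1.5)·(-1.5) + (-0.5)·(-0.5) + (1.5)·(1.5) + (0.5)·(0.5)) / 3 = 5/3 = 1.6667
  Sample standard deviations s_i = √(s[i,i]):
  s(U) = √(6.9167) = 2.63
  s(V) = √(1.6667) = 1.291

Step 3 — r_{ij} = s_{ij} / (s_i · s_j):
  r[U,U] = 1 (diagonal).
  r[U,V] = 1.1667 / (2.63 · 1.291) = 1.1667 / 3.3953 = 0.3436
  r[V,V] = 1 (diagonal).

R is symmetric with unit diagonal. Assembling:

R = [[1, 0.3436],
 [0.3436, 1]]


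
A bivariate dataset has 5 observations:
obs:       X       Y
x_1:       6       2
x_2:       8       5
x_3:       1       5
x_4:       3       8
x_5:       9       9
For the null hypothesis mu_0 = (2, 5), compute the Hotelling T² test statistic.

Step 1 — sample mean vector:
  mean(X) = (6 + 8 + 1 + 3 + 9) / 5 = 27/5 = 5.4
  mean(Y) = (2 + 5 + 5 + 8 + 9) / 5 = 29/5 = 5.8
  x̄ = (5.4, 5.8),  deviation x̄ - mu_0 = (5.4, 5.8) - (2, 5) = (3.4, 0.8).

Step 2 — sample covariance matrix, S[i,j] = (1/(n-1)) · Σ_k (x_{k,i} - mean_i) · (x_{k,j} - mean_j), divisor n-1 = 4:
  S[X,X] = ((0.6)·(0.6) + (2.6)·(2.6) + (-4.4)·(-4.4) + (-2.4)·(-2.4) + (3.6)·(3.6)) / 4 = 45.2/4 = 11.3
  S[X,Y] = ((0.6)·(-3.8) + (2.6)·(-0.8) + (-4.4)·(-0.8) + (-2.4)·(2.2) + (3.6)·(3.2)) / 4 = 5.4/4 = 1.35
  S[Y,Y] = ((-3.8)·(-3.8) + (-0.8)·(-0.8) + (-0.8)·(-0.8) + (2.2)·(2.2) + (3.2)·(3.2)) / 4 = 30.8/4 = 7.7
  S = [[11.3, 1.35],
 [1.35, 7.7]].

Step 3 — invert S. det(S) = 11.3·7.7 - (1.35)² = 85.1875.
  S^{-1} = (1/det) · [[d, -b], [-b, a]] = [[0.0904, -0.0158],
 [-0.0158, 0.1326]].

Step 4 — quadratic form (x̄ - mu_0)^T · S^{-1} · (x̄ - mu_0):
  S^{-1} · (x̄ - mu_0) = (0.2946, 0.0522),
  (x̄ - mu_0)^T · [...] = (3.4)·(0.2946) + (0.8)·(0.0522) = 1.0436.

Step 5 — scale by n: T² = 5 · 1.0436 = 5.2179.

T² ≈ 5.2179


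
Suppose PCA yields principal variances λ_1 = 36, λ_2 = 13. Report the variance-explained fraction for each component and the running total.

Step 1 — total variance = trace(Sigma) = Σ λ_i = 36 + 13 = 49.

Step 2 — fraction explained by component i = λ_i / Σ λ:
  PC1: 36/49 = 0.7347
  PC2: 13/49 = 0.2653

Step 3 — cumulative fraction after k components = (λ_1 + ... + λ_k) / Σ λ:
  k = 1: 36/49 = 0.7347
  k = 2: (36 + 13)/49 = 49/49 = 1

Summary (fraction, with percent):

explained: PC1 0.7347 (73.47%), PC2 0.2653 (26.53%);  cumulative: 0.7347, 1


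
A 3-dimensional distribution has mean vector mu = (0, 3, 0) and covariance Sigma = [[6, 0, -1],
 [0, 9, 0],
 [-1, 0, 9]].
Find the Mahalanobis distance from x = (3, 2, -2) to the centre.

Step 1 — centre the observation: (x - mu) = (3, -1, -2).

Step 2 — invert Sigma (cofactor / det for 3×3, or solve directly):
  Sigma^{-1} = [[0.1698, 0, 0.0189],
 [0, 0.1111, 0],
 [0.0189, 0, 0.1132]].

Step 3 — form the quadratic (x - mu)^T · Sigma^{-1} · (x - mu):
  Sigma^{-1} · (x - mu) = (0.4717, -0.1111, -0.1698).
  (x - mu)^T · [Sigma^{-1} · (x - mu)] = (3)·(0.4717) + (-1)·(-0.1111) + (-2)·(-0.1698) = 1.8658.

Step 4 — take square root: d = √(1.8658) ≈ 1.366.

d(x, mu) = √(1.8658) ≈ 1.366


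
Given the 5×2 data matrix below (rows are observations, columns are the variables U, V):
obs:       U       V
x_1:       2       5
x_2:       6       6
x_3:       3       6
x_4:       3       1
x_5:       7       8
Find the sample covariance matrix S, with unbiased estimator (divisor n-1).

Step 1 — column means:
  mean(U) = (2 + 6 + 3 + 3 + 7) / 5 = 21/5 = 4.2
  mean(V) = (5 + 6 + 6 + 1 + 8) / 5 = 26/5 = 5.2

Step 2 — sample covariance S[i,j] = (1/(n-1)) · Σ_k (x_{k,i} - mean_i) · (x_{k,j} - mean_j), with n-1 = 4.
  S[U,U] = ((-2.2)·(-2.2) + (1.8)·(1.8) + (-1.2)·(-1.2) + (-1.2)·(-1.2) + (2.8)·(2.8)) / 4 = 18.8/4 = 4.7
  S[U,V] = ((-2.2)·(-0.2) + (1.8)·(0.8) + (-1.2)·(0.8) + (-1.2)·(-4.2) + (2.8)·(2.8)) / 4 = 13.8/4 = 3.45
  S[V,V] = ((-0.2)·(-0.2) + (0.8)·(0.8) + (0.8)·(0.8) + (-4.2)·(-4.2) + (2.8)·(2.8)) / 4 = 26.8/4 = 6.7

S is symmetric (S[j,i] = S[i,j]). Assembling:

S = [[4.7, 3.45],
 [3.45, 6.7]]


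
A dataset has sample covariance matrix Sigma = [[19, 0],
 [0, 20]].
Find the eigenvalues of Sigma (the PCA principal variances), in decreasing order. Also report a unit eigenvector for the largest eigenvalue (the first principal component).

Step 1 — characteristic polynomial of 2×2 Sigma:
  det(Sigma - λI) = λ² - trace · λ + det = 0.
  trace = 19 + 20 = 39, det = 19·20 - (0)² = 380.
Step 2 — discriminant:
  Δ = trace² - 4·det = 1521 - 1520 = 1.
Step 3 — eigenvalues:
  λ = (trace ± √Δ)/2 = (39 ± 1)/2,
  λ_1 = 20,  λ_2 = 19.

Step 4 — unit eigenvector for λ_1: Sigma is diagonal, so its eigenvectors are the coordinate axes. λ_1 = 20 is the diagonal entry on the second coordinate axis, hence
  v_1 = (0, 1) (||v_1|| = 1).

λ_1 = 20,  λ_2 = 19;  v_1 ≈ (0, 1)


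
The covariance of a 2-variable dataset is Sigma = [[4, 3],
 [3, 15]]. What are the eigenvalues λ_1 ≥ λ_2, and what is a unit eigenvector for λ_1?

Step 1 — characteristic polynomial of 2×2 Sigma:
  det(Sigma - λI) = λ² - trace · λ + det = 0.
  trace = 4 + 15 = 19, det = 4·15 - (3)² = 51.
Step 2 — discriminant:
  Δ = trace² - 4·det = 361 - 204 = 157.
Step 3 — eigenvalues:
  λ = (trace ± √Δ)/2 = (19 ± 12.53)/2,
  λ_1 = 15.765,  λ_2 = 3.235.

Step 4 — unit eigenvector for λ_1: solve (Sigma - λ_1 I)v = 0. First row:
  (4 - 15.765)·v_x + (3)·v_y = 0, i.e. (-11.765)·v_x + (3)·v_y = 0,
  so v ∝ (b, λ_1 - a) = (3, 11.765) = u.
  ||u|| = √((3)² + (11.765)²) = √(147.4148) ≈ 12.1414,
  v_1 = u/||u|| ≈ (0.2471, 0.969) (||v_1|| = 1).

λ_1 = 15.765,  λ_2 = 3.235;  v_1 ≈ (0.2471, 0.969)


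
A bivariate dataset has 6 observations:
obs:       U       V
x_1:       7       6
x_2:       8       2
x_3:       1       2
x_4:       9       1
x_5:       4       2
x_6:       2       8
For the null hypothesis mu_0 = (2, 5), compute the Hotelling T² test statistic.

Step 1 — sample mean vector:
  mean(U) = (7 + 8 + 1 + 9 + 4 + 2) / 6 = 31/6 = 5.1667
  mean(V) = (6 + 2 + 2 + 1 + 2 + 8) / 6 = 21/6 = 3.5
  x̄ = (5.1667, 3.5),  deviation x̄ - mu_0 = (5.1667, 3.5) - (2, 5) = (3.1667, -1.5).

Step 2 — sample covariance matrix, S[i,j] = (1/(n-1)) · Σ_k (x_{k,i} - mean_i) · (x_{k,j} - mean_j), divisor n-1 = 5:
  S[U,U] = ((1.8333)·(1.8333) + (2.8333)·(2.8333) + (-4.1667)·(-4.1667) + (3.8333)·(3.8333) + (-1.1667)·(-1.1667) + (-3.1667)·(-3.1667)) / 5 = 54.8333/5 = 10.9667
  S[U,V] = ((1.8333)·(2.5) + (2.8333)·(-1.5) + (-4.1667)·(-1.5) + (3.8333)·(-2.5) + (-1.1667)·(-1.5) + (-3.1667)·(4.5)) / 5 = -15.5/5 = -3.1
  S[V,V] = ((2.5)·(2.5) + (-1.5)·(-1.5) + (-1.5)·(-1.5) + (-2.5)·(-2.5) + (-1.5)·(-1.5) + (4.5)·(4.5)) / 5 = 39.5/5 = 7.9
  S = [[10.9667, -3.1],
 [-3.1, 7.9]].

Step 3 — invert S. det(S) = 10.9667·7.9 - (-3.1)² = 77.0267.
  S^{-1} = (1/det) · [[d, -b], [-b, a]] = [[0.1026, 0.0402],
 [0.0402, 0.1424]].

Step 4 — quadratic form (x̄ - mu_0)^T · S^{-1} · (x̄ - mu_0):
  S^{-1} · (x̄ - mu_0) = (0.2644, -0.0861),
  (x̄ - mu_0)^T · [...] = (3.1667)·(0.2644) + (-1.5)·(-0.0861) = 0.9665.

Step 5 — scale by n: T² = 6 · 0.9665 = 5.7989.

T² ≈ 5.7989


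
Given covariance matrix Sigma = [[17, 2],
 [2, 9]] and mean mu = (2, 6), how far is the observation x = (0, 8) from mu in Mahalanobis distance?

Step 1 — centre the observation: (x - mu) = (-2, 2).

Step 2 — invert Sigma. det(Sigma) = 17·9 - (2)² = 149.
  Sigma^{-1} = (1/det) · [[d, -b], [-b, a]] = [[0.0604, -0.0134],
 [-0.0134, 0.1141]].

Step 3 — form the quadratic (x - mu)^T · Sigma^{-1} · (x - mu):
  Sigma^{-1} · (x - mu) = (-0.1477, 0.255).
  (x - mu)^T · [Sigma^{-1} · (x - mu)] = (-2)·(-0.1477) + (2)·(0.255) = 0.8054.

Step 4 — take square root: d = √(0.8054) ≈ 0.8974.

d(x, mu) = √(0.8054) ≈ 0.8974


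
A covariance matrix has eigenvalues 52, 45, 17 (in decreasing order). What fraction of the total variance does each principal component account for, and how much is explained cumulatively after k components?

Step 1 — total variance = trace(Sigma) = Σ λ_i = 52 + 45 + 17 = 114.

Step 2 — fraction explained by component i = λ_i / Σ λ:
  PC1: 52/114 = 0.4561
  PC2: 45/114 = 0.3947
  PC3: 17/114 = 0.1491

Step 3 — cumulative fraction after k components = (λ_1 + ... + λ_k) / Σ λ:
  k = 1: 52/114 = 0.4561
  k = 2: (52 + 45)/114 = 97/114 = 0.8509
  k = 3: (52 + 45 + 17)/114 = 114/114 = 1

Summary (fraction, with percent):

explained: PC1 0.4561 (45.61%), PC2 0.3947 (39.47%), PC3 0.1491 (14.91%);  cumulative: 0.4561, 0.8509, 1


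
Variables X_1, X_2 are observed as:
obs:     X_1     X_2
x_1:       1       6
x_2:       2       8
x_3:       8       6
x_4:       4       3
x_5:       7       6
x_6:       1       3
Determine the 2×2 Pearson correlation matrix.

Step 1 — column means:
  mean(X_1) = (1 + 2 + 8 + 4 + 7 + 1) / 6 = 23/6 = 3.8333
  mean(X_2) = (6 + 8 + 6 + 3 + 6 + 3) / 6 = 32/6 = 5.3333

Step 2 — sample variances and covariances s[i,j] = (1/(n-1)) · Σ_k (x_{k,i} - mean_i) · (x_{k,j} - mean_j), with n-1 = 5:
  s[X_1,X_1] = ((-2.8333)·(-2.8333) + (-1.8333)·(-1.8333) + (4.1667)·(4.1667) + (0.1667)·(0.1667) + (3.1667)·(3.1667) + (-2.8333)·(-2.8333)) / 5 = 46.8333/5 = 9.3667
  s[X_1,X_2] = ((-2.8333)·(0.6667) + (-1.8333)·(2.6667) + (4.1667)·(0.6667) + (0.1667)·(-2.3333) + (3.1667)·(0.6667) + (-2.8333)·(-2.3333)) / 5 = 4.3333/5 = 0.8667
  s[X_2,X_2] = ((0.6667)·(0.6667) + (2.6667)·(2.6667) + (0.6667)·(0.6667) + (-2.3333)·(-2.3333) + (0.6667)·(0.6667) + (-2.3333)·(-2.3333)) / 5 = 19.3333/5 = 3.8667
  Sample standard deviations s_i = √(s[i,i]):
  s(X_1) = √(9.3667) = 3.0605
  s(X_2) = √(3.8667) = 1.9664

Step 3 — r_{ij} = s_{ij} / (s_i · s_j):
  r[X_1,X_1] = 1 (diagonal).
  r[X_1,X_2] = 0.8667 / (3.0605 · 1.9664) = 0.8667 / 6.0181 = 0.144
  r[X_2,X_2] = 1 (diagonal).

R is symmetric with unit diagonal. Assembling:

R = [[1, 0.144],
 [0.144, 1]]


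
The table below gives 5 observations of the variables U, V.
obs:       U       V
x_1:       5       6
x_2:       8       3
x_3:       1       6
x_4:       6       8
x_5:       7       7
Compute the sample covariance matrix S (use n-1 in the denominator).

Step 1 — column means:
  mean(U) = (5 + 8 + 1 + 6 + 7) / 5 = 27/5 = 5.4
  mean(V) = (6 + 3 + 6 + 8 + 7) / 5 = 30/5 = 6

Step 2 — sample covariance S[i,j] = (1/(n-1)) · Σ_k (x_{k,i} - mean_i) · (x_{k,j} - mean_j), with n-1 = 4.
  S[U,U] = ((-0.4)·(-0.4) + (2.6)·(2.6) + (-4.4)·(-4.4) + (0.6)·(0.6) + (1.6)·(1.6)) / 4 = 29.2/4 = 7.3
  S[U,V] = ((-0.4)·(0) + (2.6)·(-3) + (-4.4)·(0) + (0.6)·(2) + (1.6)·(1)) / 4 = -5/4 = -1.25
  S[V,V] = ((0)·(0) + (-3)·(-3) + (0)·(0) + (2)·(2) + (1)·(1)) / 4 = 14/4 = 3.5

S is symmetric (S[j,i] = S[i,j]). Assembling:

S = [[7.3, -1.25],
 [-1.25, 3.5]]


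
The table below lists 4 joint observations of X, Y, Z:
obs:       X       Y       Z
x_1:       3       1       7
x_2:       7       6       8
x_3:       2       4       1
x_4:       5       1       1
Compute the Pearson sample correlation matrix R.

Step 1 — column means:
  mean(X) = (3 + 7 + 2 + 5) / 4 = 17/4 = 4.25
  mean(Y) = (1 + 6 + 4 + 1) / 4 = 12/4 = 3
  mean(Z) = (7 + 8 + 1 + 1) / 4 = 17/4 = 4.25

Step 2 — sample variances and covariances s[i,j] = (1/(n-1)) · Σ_k (x_{k,i} - mean_i) · (x_{k,j} - mean_j), with n-1 = 3:
  s[X,X] = ((-1.25)·(-1.25) + (2.75)·(2.75) + (-2.25)·(-2.25) + (0.75)·(0.75)) / 3 = 14.75/3 = 4.9167
  s[X,Y] = ((-1.25)·(-2) + (2.75)·(3) + (-2.25)·(1) + (0.75)·(-2)) / 3 = 7/3 = 2.3333
  s[X,Z] = ((-1.25)·(2.75) + (2.75)·(3.75) + (-2.25)·(-3.25) + (0.75)·(-3.25)) / 3 = 11.75/3 = 3.9167
  s[Y,Y] = ((-2)·(-2) + (3)·(3) + (1)·(1) + (-2)·(-2)) / 3 = 18/3 = 6
  s[Y,Z] = ((-2)·(2.75) + (3)·(3.75) + (1)·(-3.25) + (-2)·(-3.25)) / 3 = 9/3 = 3
  s[Z,Z] = ((2.75)·(2.75) + (3.75)·(3.75) + (-3.25)·(-3.25) + (-3.25)·(-3.25)) / 3 = 42.75/3 = 14.25
  Sample standard deviations s_i = √(s[i,i]):
  s(X) = √(4.9167) = 2.2174
  s(Y) = √(6) = 2.4495
  s(Z) = √(14.25) = 3.7749

Step 3 — r_{ij} = s_{ij} / (s_i · s_j):
  r[X,X] = 1 (diagonal).
  r[X,Y] = 2.3333 / (2.2174 · 2.4495) = 2.3333 / 5.4314 = 0.4296
  r[X,Z] = 3.9167 / (2.2174 · 3.7749) = 3.9167 / 8.3703 = 0.4679
  r[Y,Y] = 1 (diagonal).
  r[Y,Z] = 3 / (2.4495 · 3.7749) = 3 / 9.2466 = 0.3244
  r[Z,Z] = 1 (diagonal).

R is symmetric with unit diagonal. Assembling:

R = [[1, 0.4296, 0.4679],
 [0.4296, 1, 0.3244],
 [0.4679, 0.3244, 1]]


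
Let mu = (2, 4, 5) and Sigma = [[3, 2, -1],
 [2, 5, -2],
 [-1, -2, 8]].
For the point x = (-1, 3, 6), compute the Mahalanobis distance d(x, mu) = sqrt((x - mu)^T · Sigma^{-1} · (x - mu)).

Step 1 — centre the observation: (x - mu) = (-3, -1, 1).

Step 2 — invert Sigma (cofactor / det for 3×3, or solve directly):
  Sigma^{-1} = [[0.4557, -0.1772, 0.0127],
 [-0.1772, 0.2911, 0.0506],
 [0.0127, 0.0506, 0.1392]].

Step 3 — form the quadratic (x - mu)^T · Sigma^{-1} · (x - mu):
  Sigma^{-1} · (x - mu) = (-1.1772, 0.2911, 0.0506).
  (x - mu)^T · [Sigma^{-1} · (x - mu)] = (-3)·(-1.1772) + (-1)·(0.2911) + (1)·(0.0506) = 3.2911.

Step 4 — take square root: d = √(3.2911) ≈ 1.8141.

d(x, mu) = √(3.2911) ≈ 1.8141


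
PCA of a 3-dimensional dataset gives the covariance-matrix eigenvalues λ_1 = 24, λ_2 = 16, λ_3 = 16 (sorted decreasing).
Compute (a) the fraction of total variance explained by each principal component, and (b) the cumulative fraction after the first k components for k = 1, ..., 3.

Step 1 — total variance = trace(Sigma) = Σ λ_i = 24 + 16 + 16 = 56.

Step 2 — fraction explained by component i = λ_i / Σ λ:
  PC1: 24/56 = 0.4286
  PC2: 16/56 = 0.2857
  PC3: 16/56 = 0.2857

Step 3 — cumulative fraction after k components = (λ_1 + ... + λ_k) / Σ λ:
  k = 1: 24/56 = 0.4286
  k = 2: (24 + 16)/56 = 40/56 = 0.7143
  k = 3: (24 + 16 + 16)/56 = 56/56 = 1

Summary (fraction, with percent):

explained: PC1 0.4286 (42.86%), PC2 0.2857 (28.57%), PC3 0.2857 (28.57%);  cumulative: 0.4286, 0.7143, 1


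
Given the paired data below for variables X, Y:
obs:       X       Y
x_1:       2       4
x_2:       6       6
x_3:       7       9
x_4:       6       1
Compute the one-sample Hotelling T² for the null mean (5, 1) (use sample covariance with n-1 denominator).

Step 1 — sample mean vector:
  mean(X) = (2 + 6 + 7 + 6) / 4 = 21/4 = 5.25
  mean(Y) = (4 + 6 + 9 + 1) / 4 = 20/4 = 5
  x̄ = (5.25, 5),  deviation x̄ - mu_0 = (5.25, 5) - (5, 1) = (0.25, 4).

Step 2 — sample covariance matrix, S[i,j] = (1/(n-1)) · Σ_k (x_{k,i} - mean_i) · (x_{k,j} - mean_j), divisor n-1 = 3:
  S[X,X] = ((-3.25)·(-3.25) + (0.75)·(0.75) + (1.75)·(1.75) + (0.75)·(0.75)) / 3 = 14.75/3 = 4.9167
  S[X,Y] = ((-3.25)·(-1) + (0.75)·(1) + (1.75)·(4) + (0.75)·(-4)) / 3 = 8/3 = 2.6667
  S[Y,Y] = ((-1)·(-1) + (1)·(1) + (4)·(4) + (-4)·(-4)) / 3 = 34/3 = 11.3333
  S = [[4.9167, 2.6667],
 [2.6667, 11.3333]].

Step 3 — invert S. det(S) = 4.9167·11.3333 - (2.6667)² = 48.6111.
  S^{-1} = (1/det) · [[d, -b], [-b, a]] = [[0.2331, -0.0549],
 [-0.0549, 0.1011]].

Step 4 — quadratic form (x̄ - mu_0)^T · S^{-1} · (x̄ - mu_0):
  S^{-1} · (x̄ - mu_0) = (-0.1611, 0.3909),
  (x̄ - mu_0)^T · [...] = (0.25)·(-0.1611) + (4)·(0.3909) = 1.5231.

Step 5 — scale by n: T² = 4 · 1.5231 = 6.0926.

T² ≈ 6.0926


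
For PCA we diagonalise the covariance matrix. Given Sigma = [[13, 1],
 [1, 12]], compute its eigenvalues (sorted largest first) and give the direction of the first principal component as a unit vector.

Step 1 — characteristic polynomial of 2×2 Sigma:
  det(Sigma - λI) = λ² - trace · λ + det = 0.
  trace = 13 + 12 = 25, det = 13·12 - (1)² = 155.
Step 2 — discriminant:
  Δ = trace² - 4·det = 625 - 620 = 5.
Step 3 — eigenvalues:
  λ = (trace ± √Δ)/2 = (25 ± 2.2361)/2,
  λ_1 = 13.618,  λ_2 = 11.382.

Step 4 — unit eigenvector for λ_1: solve (Sigma - λ_1 I)v = 0. First row:
  (13 - 13.618)·v_x + (1)·v_y = 0, i.e. (-0.618)·v_x + (1)·v_y = 0,
  so v ∝ (b, λ_1 - a) = (1, 0.618) = u.
  ||u|| = √((1)² + (0.618)²) = √(1.382) ≈ 1.1756,
  v_1 = u/||u|| ≈ (0.8507, 0.5257) (||v_1|| = 1).

λ_1 = 13.618,  λ_2 = 11.382;  v_1 ≈ (0.8507, 0.5257)


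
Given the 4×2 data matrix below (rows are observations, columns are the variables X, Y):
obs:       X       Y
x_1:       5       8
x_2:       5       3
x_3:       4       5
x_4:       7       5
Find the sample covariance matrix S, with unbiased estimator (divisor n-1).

Step 1 — column means:
  mean(X) = (5 + 5 + 4 + 7) / 4 = 21/4 = 5.25
  mean(Y) = (8 + 3 + 5 + 5) / 4 = 21/4 = 5.25

Step 2 — sample covariance S[i,j] = (1/(n-1)) · Σ_k (x_{k,i} - mean_i) · (x_{k,j} - mean_j), with n-1 = 3.
  S[X,X] = ((-0.25)·(-0.25) + (-0.25)·(-0.25) + (-1.25)·(-1.25) + (1.75)·(1.75)) / 3 = 4.75/3 = 1.5833
  S[X,Y] = ((-0.25)·(2.75) + (-0.25)·(-2.25) + (-1.25)·(-0.25) + (1.75)·(-0.25)) / 3 = -0.25/3 = -0.0833
  S[Y,Y] = ((2.75)·(2.75) + (-2.25)·(-2.25) + (-0.25)·(-0.25) + (-0.25)·(-0.25)) / 3 = 12.75/3 = 4.25

S is symmetric (S[j,i] = S[i,j]). Assembling:

S = [[1.5833, -0.0833],
 [-0.0833, 4.25]]


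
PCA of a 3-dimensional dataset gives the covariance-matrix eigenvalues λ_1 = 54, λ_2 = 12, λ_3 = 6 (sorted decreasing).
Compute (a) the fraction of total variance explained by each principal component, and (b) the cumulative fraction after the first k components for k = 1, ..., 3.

Step 1 — total variance = trace(Sigma) = Σ λ_i = 54 + 12 + 6 = 72.

Step 2 — fraction explained by component i = λ_i / Σ λ:
  PC1: 54/72 = 0.75
  PC2: 12/72 = 0.1667
  PC3: 6/72 = 0.0833

Step 3 — cumulative fraction after k components = (λ_1 + ... + λ_k) / Σ λ:
  k = 1: 54/72 = 0.75
  k = 2: (54 + 12)/72 = 66/72 = 0.9167
  k = 3: (54 + 12 + 6)/72 = 72/72 = 1

Summary (fraction, with percent):

explained: PC1 0.75 (75%), PC2 0.1667 (16.67%), PC3 0.0833 (8.33%);  cumulative: 0.75, 0.9167, 1


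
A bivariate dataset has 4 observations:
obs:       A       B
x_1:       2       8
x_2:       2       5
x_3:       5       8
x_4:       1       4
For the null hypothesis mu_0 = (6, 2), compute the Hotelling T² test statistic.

Step 1 — sample mean vector:
  mean(A) = (2 + 2 + 5 + 1) / 4 = 10/4 = 2.5
  mean(B) = (8 + 5 + 8 + 4) / 4 = 25/4 = 6.25
  x̄ = (2.5, 6.25),  deviation x̄ - mu_0 = (2.5, 6.25) - (6, 2) = (-3.5, 4.25).

Step 2 — sample covariance matrix, S[i,j] = (1/(n-1)) · Σ_k (x_{k,i} - mean_i) · (x_{k,j} - mean_j), divisor n-1 = 3:
  S[A,A] = ((-0.5)·(-0.5) + (-0.5)·(-0.5) + (2.5)·(2.5) + (-1.5)·(-1.5)) / 3 = 9/3 = 3
  S[A,B] = ((-0.5)·(1.75) + (-0.5)·(-1.25) + (2.5)·(1.75) + (-1.5)·(-2.25)) / 3 = 7.5/3 = 2.5
  S[B,B] = ((1.75)·(1.75) + (-1.25)·(-1.25) + (1.75)·(1.75) + (-2.25)·(-2.25)) / 3 = 12.75/3 = 4.25
  S = [[3, 2.5],
 [2.5, 4.25]].

Step 3 — invert S. det(S) = 3·4.25 - (2.5)² = 6.5.
  S^{-1} = (1/det) · [[d, -b], [-b, a]] = [[0.6538, -0.3846],
 [-0.3846, 0.4615]].

Step 4 — quadratic form (x̄ - mu_0)^T · S^{-1} · (x̄ - mu_0):
  S^{-1} · (x̄ - mu_0) = (-3.9231, 3.3077),
  (x̄ - mu_0)^T · [...] = (-3.5)·(-3.9231) + (4.25)·(3.3077) = 27.7885.

Step 5 — scale by n: T² = 4 · 27.7885 = 111.1538.

T² ≈ 111.1538


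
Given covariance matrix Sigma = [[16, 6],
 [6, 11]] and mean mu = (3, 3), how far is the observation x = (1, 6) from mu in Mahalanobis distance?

Step 1 — centre the observation: (x - mu) = (-2, 3).

Step 2 — invert Sigma. det(Sigma) = 16·11 - (6)² = 140.
  Sigma^{-1} = (1/det) · [[d, -b], [-b, a]] = [[0.0786, -0.0429],
 [-0.0429, 0.1143]].

Step 3 — form the quadratic (x - mu)^T · Sigma^{-1} · (x - mu):
  Sigma^{-1} · (x - mu) = (-0.2857, 0.4286).
  (x - mu)^T · [Sigma^{-1} · (x - mu)] = (-2)·(-0.2857) + (3)·(0.4286) = 1.8571.

Step 4 — take square root: d = √(1.8571) ≈ 1.3628.

d(x, mu) = √(1.8571) ≈ 1.3628
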